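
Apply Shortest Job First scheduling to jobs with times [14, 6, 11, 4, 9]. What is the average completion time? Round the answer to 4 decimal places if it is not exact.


SJF order (ascending): [4, 6, 9, 11, 14]
Completion times:
  Job 1: burst=4, C=4
  Job 2: burst=6, C=10
  Job 3: burst=9, C=19
  Job 4: burst=11, C=30
  Job 5: burst=14, C=44
Average completion = 107/5 = 21.4

21.4


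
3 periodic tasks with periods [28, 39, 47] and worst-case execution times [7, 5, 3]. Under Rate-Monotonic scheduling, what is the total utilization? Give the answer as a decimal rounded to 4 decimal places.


Compute individual utilizations (exact fractions):
  Task 1: C/T = 7/28 = 1/4 (approx. 0.25)
  Task 2: C/T = 5/39 (approx. 0.1282)
  Task 3: C/T = 3/47 (approx. 0.0638)
Total utilization U = 1/4 + 5/39 + 3/47 = 3241/7332
Rounded to 4 decimal places: U = 0.4420
RM (Liu & Layland) bound for 3 tasks = 0.779763; compare with U = 3241/7332 (approx. 0.442035)
U <= bound, so schedulable by RM sufficient condition.

0.4420


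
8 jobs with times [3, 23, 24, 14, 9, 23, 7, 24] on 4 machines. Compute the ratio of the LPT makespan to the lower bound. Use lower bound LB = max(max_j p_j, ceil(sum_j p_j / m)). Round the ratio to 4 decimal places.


LPT order: [24, 24, 23, 23, 14, 9, 7, 3]
Machine loads after assignment: [31, 27, 37, 32]
LPT makespan = 37
Lower bound = max(max_job, ceil(total/4)) = max(24, 32) = 32
Ratio = 37 / 32 = 1.1563

1.1563


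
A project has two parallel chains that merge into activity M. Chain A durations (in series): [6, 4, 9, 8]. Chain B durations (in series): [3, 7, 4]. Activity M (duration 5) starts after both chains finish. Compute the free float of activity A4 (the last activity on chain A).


ES(A4) = sum of predecessors on chain A = 19
EF(A4) = ES + duration = 19 + 8 = 27
Successor of A4 is M. ES(M) = max(sum(A), sum(B)) = max(27, 14) = 27
Free float = ES(successor) - EF(current) = 27 - 27 = 0

0


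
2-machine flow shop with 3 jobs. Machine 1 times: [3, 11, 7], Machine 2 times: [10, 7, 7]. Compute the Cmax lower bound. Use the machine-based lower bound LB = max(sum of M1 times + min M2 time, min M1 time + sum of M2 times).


LB1 = sum(M1 times) + min(M2 times) = 21 + 7 = 28
LB2 = min(M1 times) + sum(M2 times) = 3 + 24 = 27
Lower bound = max(LB1, LB2) = max(28, 27) = 28

28


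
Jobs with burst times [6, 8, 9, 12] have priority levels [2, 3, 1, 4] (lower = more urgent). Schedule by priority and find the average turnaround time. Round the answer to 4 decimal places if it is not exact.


Sort by priority (ascending = highest first):
Order: [(1, 9), (2, 6), (3, 8), (4, 12)]
Completion times:
  Priority 1, burst=9, C=9
  Priority 2, burst=6, C=15
  Priority 3, burst=8, C=23
  Priority 4, burst=12, C=35
Average turnaround = 82/4 = 20.5

20.5


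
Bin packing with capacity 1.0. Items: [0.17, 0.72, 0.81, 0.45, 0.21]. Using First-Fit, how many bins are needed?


Place items sequentially using First-Fit:
  Item 0.17 -> new Bin 1
  Item 0.72 -> Bin 1 (now 0.89)
  Item 0.81 -> new Bin 2
  Item 0.45 -> new Bin 3
  Item 0.21 -> Bin 3 (now 0.66)
Total bins used = 3

3


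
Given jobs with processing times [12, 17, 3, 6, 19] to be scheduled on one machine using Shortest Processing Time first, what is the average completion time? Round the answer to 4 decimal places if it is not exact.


Sort jobs by processing time (SPT order): [3, 6, 12, 17, 19]
Compute completion times sequentially:
  Job 1: processing = 3, completes at 3
  Job 2: processing = 6, completes at 9
  Job 3: processing = 12, completes at 21
  Job 4: processing = 17, completes at 38
  Job 5: processing = 19, completes at 57
Sum of completion times = 128
Average completion time = 128/5 = 25.6

25.6


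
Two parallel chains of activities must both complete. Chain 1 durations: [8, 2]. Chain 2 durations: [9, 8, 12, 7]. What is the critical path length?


Path A total = 8 + 2 = 10
Path B total = 9 + 8 + 12 + 7 = 36
Critical path = longest path = max(10, 36) = 36

36


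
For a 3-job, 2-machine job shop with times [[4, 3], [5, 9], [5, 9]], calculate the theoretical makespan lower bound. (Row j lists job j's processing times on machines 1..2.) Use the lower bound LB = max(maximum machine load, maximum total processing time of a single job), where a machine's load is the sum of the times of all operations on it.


Machine loads:
  Machine 1: 4 + 5 + 5 = 14
  Machine 2: 3 + 9 + 9 = 21
Max machine load = 21
Job totals:
  Job 1: 7
  Job 2: 14
  Job 3: 14
Max job total = 14
Lower bound = max(21, 14) = 21

21


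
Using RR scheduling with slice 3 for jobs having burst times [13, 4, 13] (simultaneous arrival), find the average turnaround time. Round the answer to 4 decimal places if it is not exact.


Time quantum = 3
Execution trace:
  J1 runs 3 units, time = 3
  J2 runs 3 units, time = 6
  J3 runs 3 units, time = 9
  J1 runs 3 units, time = 12
  J2 runs 1 units, time = 13
  J3 runs 3 units, time = 16
  J1 runs 3 units, time = 19
  J3 runs 3 units, time = 22
  J1 runs 3 units, time = 25
  J3 runs 3 units, time = 28
  J1 runs 1 units, time = 29
  J3 runs 1 units, time = 30
Finish times: [29, 13, 30]
Average turnaround = 72/3 = 24.0

24.0


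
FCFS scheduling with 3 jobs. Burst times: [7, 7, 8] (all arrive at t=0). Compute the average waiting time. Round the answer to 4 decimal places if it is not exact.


FCFS order (as given): [7, 7, 8]
Waiting times:
  Job 1: wait = 0
  Job 2: wait = 7
  Job 3: wait = 14
Sum of waiting times = 21
Average waiting time = 21/3 = 7.0

7.0


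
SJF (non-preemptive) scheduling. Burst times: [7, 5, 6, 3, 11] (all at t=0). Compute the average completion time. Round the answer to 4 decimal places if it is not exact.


SJF order (ascending): [3, 5, 6, 7, 11]
Completion times:
  Job 1: burst=3, C=3
  Job 2: burst=5, C=8
  Job 3: burst=6, C=14
  Job 4: burst=7, C=21
  Job 5: burst=11, C=32
Average completion = 78/5 = 15.6

15.6


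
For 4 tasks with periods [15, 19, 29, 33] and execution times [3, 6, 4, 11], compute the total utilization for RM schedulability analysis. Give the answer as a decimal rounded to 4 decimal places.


Compute individual utilizations (exact fractions):
  Task 1: C/T = 3/15 = 1/5 (approx. 0.2)
  Task 2: C/T = 6/19 (approx. 0.3158)
  Task 3: C/T = 4/29 (approx. 0.1379)
  Task 4: C/T = 11/33 = 1/3 (approx. 0.3333)
Total utilization U = 1/5 + 6/19 + 4/29 + 1/3 = 8158/8265
Rounded to 4 decimal places: U = 0.9871
RM (Liu & Layland) bound for 4 tasks = 0.756828; compare with U = 8158/8265 (approx. 0.987054)
bound < U <= 1, so the RM sufficient condition is not met (inconclusive; an exact test such as response-time analysis is needed).

0.9871


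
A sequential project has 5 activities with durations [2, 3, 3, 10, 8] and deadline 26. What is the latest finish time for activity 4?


LF(activity 4) = deadline - sum of successor durations
Successors: activities 5 through 5 with durations [8]
Sum of successor durations = 8
LF = 26 - 8 = 18

18


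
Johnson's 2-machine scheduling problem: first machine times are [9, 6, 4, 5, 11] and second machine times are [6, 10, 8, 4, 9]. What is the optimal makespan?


Apply Johnson's rule:
  Group 1 (a <= b): [(3, 4, 8), (2, 6, 10)]
  Group 2 (a > b): [(5, 11, 9), (1, 9, 6), (4, 5, 4)]
Optimal job order: [3, 2, 5, 1, 4]
Schedule:
  Job 3: M1 done at 4, M2 done at 12
  Job 2: M1 done at 10, M2 done at 22
  Job 5: M1 done at 21, M2 done at 31
  Job 1: M1 done at 30, M2 done at 37
  Job 4: M1 done at 35, M2 done at 41
Makespan = 41

41


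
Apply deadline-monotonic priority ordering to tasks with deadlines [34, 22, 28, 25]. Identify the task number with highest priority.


Sort tasks by relative deadline (ascending):
  Task 2: deadline = 22
  Task 4: deadline = 25
  Task 3: deadline = 28
  Task 1: deadline = 34
Priority order (highest first): [2, 4, 3, 1]
Highest priority task = 2

2


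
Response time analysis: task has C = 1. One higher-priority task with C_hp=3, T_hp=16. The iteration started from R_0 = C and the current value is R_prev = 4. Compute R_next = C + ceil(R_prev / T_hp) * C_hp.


R_next = C + ceil(R_prev / T_hp) * C_hp
ceil(4 / 16) = ceil(0.25) = 1
Interference = 1 * 3 = 3
R_next = 1 + 3 = 4
R_next = R_prev, so the iteration has converged (response time = 4).

4


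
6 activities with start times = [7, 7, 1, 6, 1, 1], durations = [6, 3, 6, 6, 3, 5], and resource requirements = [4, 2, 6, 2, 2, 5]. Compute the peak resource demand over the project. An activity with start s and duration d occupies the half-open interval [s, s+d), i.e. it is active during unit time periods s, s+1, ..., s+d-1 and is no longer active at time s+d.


Each activity i is active on [start_i, start_i + duration_i).
Compute total resource usage per time slot:
  t=0: active resources = [], total = 0
  t=1: active resources = [6, 2, 5], total = 13
  t=2: active resources = [6, 2, 5], total = 13
  t=3: active resources = [6, 2, 5], total = 13
  t=4: active resources = [6, 5], total = 11
  t=5: active resources = [6, 5], total = 11
  t=6: active resources = [6, 2], total = 8
  t=7: active resources = [4, 2, 2], total = 8
  t=8: active resources = [4, 2, 2], total = 8
  t=9: active resources = [4, 2, 2], total = 8
  t=10: active resources = [4, 2], total = 6
  t=11: active resources = [4, 2], total = 6
  t=12: active resources = [4], total = 4
Peak resource demand = 13

13


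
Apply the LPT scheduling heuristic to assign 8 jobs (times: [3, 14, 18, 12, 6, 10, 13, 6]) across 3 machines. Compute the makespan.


Sort jobs in decreasing order (LPT): [18, 14, 13, 12, 10, 6, 6, 3]
Assign each job to the least loaded machine:
  Machine 1: jobs [18, 6, 6], load = 30
  Machine 2: jobs [14, 10, 3], load = 27
  Machine 3: jobs [13, 12], load = 25
Makespan = max load = 30

30


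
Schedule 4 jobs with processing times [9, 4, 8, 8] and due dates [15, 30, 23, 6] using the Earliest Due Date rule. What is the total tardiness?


Sort by due date (EDD order): [(8, 6), (9, 15), (8, 23), (4, 30)]
Compute completion times and tardiness:
  Job 1: p=8, d=6, C=8, tardiness=max(0,8-6)=2
  Job 2: p=9, d=15, C=17, tardiness=max(0,17-15)=2
  Job 3: p=8, d=23, C=25, tardiness=max(0,25-23)=2
  Job 4: p=4, d=30, C=29, tardiness=max(0,29-30)=0
Total tardiness = 6

6


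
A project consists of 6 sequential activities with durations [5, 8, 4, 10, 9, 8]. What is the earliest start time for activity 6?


Activity 6 starts after activities 1 through 5 complete.
Predecessor durations: [5, 8, 4, 10, 9]
ES = 5 + 8 + 4 + 10 + 9 = 36

36


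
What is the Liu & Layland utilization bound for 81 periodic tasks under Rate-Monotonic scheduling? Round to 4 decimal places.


Compute 2^(1/81) = 1.0085940916
Subtract 1: 1.0085940916 - 1 = 0.0085940916
Multiply by n: 81 * 0.0085940916 = 0.6961214196
Round to 4 dp: 0.6961

0.6961


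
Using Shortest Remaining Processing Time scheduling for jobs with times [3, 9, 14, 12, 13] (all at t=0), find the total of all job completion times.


Since all jobs arrive at t=0, SRPT equals SPT ordering.
SPT order: [3, 9, 12, 13, 14]
Completion times:
  Job 1: p=3, C=3
  Job 2: p=9, C=12
  Job 3: p=12, C=24
  Job 4: p=13, C=37
  Job 5: p=14, C=51
Total completion time = 3 + 12 + 24 + 37 + 51 = 127

127


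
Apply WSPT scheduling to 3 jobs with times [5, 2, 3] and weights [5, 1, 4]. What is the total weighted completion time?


Compute p/w ratios and sort ascending (WSPT): [(3, 4), (5, 5), (2, 1)]
Compute weighted completion times:
  Job (p=3,w=4): C=3, w*C=4*3=12
  Job (p=5,w=5): C=8, w*C=5*8=40
  Job (p=2,w=1): C=10, w*C=1*10=10
Total weighted completion time = 62

62


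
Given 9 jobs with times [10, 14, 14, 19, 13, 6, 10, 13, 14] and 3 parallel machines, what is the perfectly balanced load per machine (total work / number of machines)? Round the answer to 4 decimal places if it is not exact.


Total processing time = 10 + 14 + 14 + 19 + 13 + 6 + 10 + 13 + 14 = 113
Number of machines = 3
Ideal balanced load = 113 / 3 = 37.6667

37.6667


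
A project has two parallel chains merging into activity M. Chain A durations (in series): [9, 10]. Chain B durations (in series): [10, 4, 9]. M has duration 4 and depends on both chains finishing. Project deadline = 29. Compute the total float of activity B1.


Forward pass: ES(B1) = sum of predecessors on chain B = 0
EF = ES + duration = 0 + 10 = 10
Backward pass: LF(M) = deadline = 29; LS(M) = 29 - 4 = 25
LF(B1) = LS(M) - sum(successors on chain B) = 25 - 13 = 12
LS = LF - duration = 12 - 10 = 2
Total float = LS - ES = 2 - 0 = 2

2


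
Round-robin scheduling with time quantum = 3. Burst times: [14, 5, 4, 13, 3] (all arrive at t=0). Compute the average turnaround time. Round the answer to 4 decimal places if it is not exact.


Time quantum = 3
Execution trace:
  J1 runs 3 units, time = 3
  J2 runs 3 units, time = 6
  J3 runs 3 units, time = 9
  J4 runs 3 units, time = 12
  J5 runs 3 units, time = 15
  J1 runs 3 units, time = 18
  J2 runs 2 units, time = 20
  J3 runs 1 units, time = 21
  J4 runs 3 units, time = 24
  J1 runs 3 units, time = 27
  J4 runs 3 units, time = 30
  J1 runs 3 units, time = 33
  J4 runs 3 units, time = 36
  J1 runs 2 units, time = 38
  J4 runs 1 units, time = 39
Finish times: [38, 20, 21, 39, 15]
Average turnaround = 133/5 = 26.6

26.6


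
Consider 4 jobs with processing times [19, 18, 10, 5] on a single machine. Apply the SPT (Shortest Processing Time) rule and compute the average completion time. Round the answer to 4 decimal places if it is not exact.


Sort jobs by processing time (SPT order): [5, 10, 18, 19]
Compute completion times sequentially:
  Job 1: processing = 5, completes at 5
  Job 2: processing = 10, completes at 15
  Job 3: processing = 18, completes at 33
  Job 4: processing = 19, completes at 52
Sum of completion times = 105
Average completion time = 105/4 = 26.25

26.25


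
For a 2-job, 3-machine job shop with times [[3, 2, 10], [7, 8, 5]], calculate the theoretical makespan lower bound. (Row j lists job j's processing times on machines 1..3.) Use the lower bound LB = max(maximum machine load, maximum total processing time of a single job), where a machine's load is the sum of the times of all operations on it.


Machine loads:
  Machine 1: 3 + 7 = 10
  Machine 2: 2 + 8 = 10
  Machine 3: 10 + 5 = 15
Max machine load = 15
Job totals:
  Job 1: 15
  Job 2: 20
Max job total = 20
Lower bound = max(15, 20) = 20

20


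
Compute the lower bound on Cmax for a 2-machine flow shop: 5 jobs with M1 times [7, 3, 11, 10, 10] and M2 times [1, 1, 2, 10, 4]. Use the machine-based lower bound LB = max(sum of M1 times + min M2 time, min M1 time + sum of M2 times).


LB1 = sum(M1 times) + min(M2 times) = 41 + 1 = 42
LB2 = min(M1 times) + sum(M2 times) = 3 + 18 = 21
Lower bound = max(LB1, LB2) = max(42, 21) = 42

42


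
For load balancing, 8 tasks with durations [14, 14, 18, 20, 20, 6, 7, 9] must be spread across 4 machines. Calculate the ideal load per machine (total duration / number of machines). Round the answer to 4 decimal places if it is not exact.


Total processing time = 14 + 14 + 18 + 20 + 20 + 6 + 7 + 9 = 108
Number of machines = 4
Ideal balanced load = 108 / 4 = 27.0

27.0


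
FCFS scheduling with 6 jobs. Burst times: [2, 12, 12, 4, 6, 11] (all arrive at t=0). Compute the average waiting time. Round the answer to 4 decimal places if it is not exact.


FCFS order (as given): [2, 12, 12, 4, 6, 11]
Waiting times:
  Job 1: wait = 0
  Job 2: wait = 2
  Job 3: wait = 14
  Job 4: wait = 26
  Job 5: wait = 30
  Job 6: wait = 36
Sum of waiting times = 108
Average waiting time = 108/6 = 18.0

18.0


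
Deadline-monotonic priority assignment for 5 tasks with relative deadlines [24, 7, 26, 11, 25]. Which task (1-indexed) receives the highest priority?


Sort tasks by relative deadline (ascending):
  Task 2: deadline = 7
  Task 4: deadline = 11
  Task 1: deadline = 24
  Task 5: deadline = 25
  Task 3: deadline = 26
Priority order (highest first): [2, 4, 1, 5, 3]
Highest priority task = 2

2


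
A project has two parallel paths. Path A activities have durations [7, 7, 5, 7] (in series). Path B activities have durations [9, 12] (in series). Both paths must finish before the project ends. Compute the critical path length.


Path A total = 7 + 7 + 5 + 7 = 26
Path B total = 9 + 12 = 21
Critical path = longest path = max(26, 21) = 26

26


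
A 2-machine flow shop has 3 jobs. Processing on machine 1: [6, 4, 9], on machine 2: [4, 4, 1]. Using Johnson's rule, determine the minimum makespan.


Apply Johnson's rule:
  Group 1 (a <= b): [(2, 4, 4)]
  Group 2 (a > b): [(1, 6, 4), (3, 9, 1)]
Optimal job order: [2, 1, 3]
Schedule:
  Job 2: M1 done at 4, M2 done at 8
  Job 1: M1 done at 10, M2 done at 14
  Job 3: M1 done at 19, M2 done at 20
Makespan = 20

20


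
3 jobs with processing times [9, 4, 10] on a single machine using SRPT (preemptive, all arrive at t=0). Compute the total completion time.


Since all jobs arrive at t=0, SRPT equals SPT ordering.
SPT order: [4, 9, 10]
Completion times:
  Job 1: p=4, C=4
  Job 2: p=9, C=13
  Job 3: p=10, C=23
Total completion time = 4 + 13 + 23 = 40

40


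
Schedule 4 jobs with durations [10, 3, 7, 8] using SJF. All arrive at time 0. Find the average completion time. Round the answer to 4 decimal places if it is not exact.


SJF order (ascending): [3, 7, 8, 10]
Completion times:
  Job 1: burst=3, C=3
  Job 2: burst=7, C=10
  Job 3: burst=8, C=18
  Job 4: burst=10, C=28
Average completion = 59/4 = 14.75

14.75


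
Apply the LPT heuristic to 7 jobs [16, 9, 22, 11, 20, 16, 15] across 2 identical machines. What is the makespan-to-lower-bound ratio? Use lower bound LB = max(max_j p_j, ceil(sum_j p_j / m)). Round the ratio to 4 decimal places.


LPT order: [22, 20, 16, 16, 15, 11, 9]
Machine loads after assignment: [58, 51]
LPT makespan = 58
Lower bound = max(max_job, ceil(total/2)) = max(22, 55) = 55
Ratio = 58 / 55 = 1.0545

1.0545


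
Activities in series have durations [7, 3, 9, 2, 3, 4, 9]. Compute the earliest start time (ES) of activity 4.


Activity 4 starts after activities 1 through 3 complete.
Predecessor durations: [7, 3, 9]
ES = 7 + 3 + 9 = 19

19


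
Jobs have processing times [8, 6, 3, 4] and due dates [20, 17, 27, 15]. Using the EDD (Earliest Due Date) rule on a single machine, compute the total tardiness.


Sort by due date (EDD order): [(4, 15), (6, 17), (8, 20), (3, 27)]
Compute completion times and tardiness:
  Job 1: p=4, d=15, C=4, tardiness=max(0,4-15)=0
  Job 2: p=6, d=17, C=10, tardiness=max(0,10-17)=0
  Job 3: p=8, d=20, C=18, tardiness=max(0,18-20)=0
  Job 4: p=3, d=27, C=21, tardiness=max(0,21-27)=0
Total tardiness = 0

0


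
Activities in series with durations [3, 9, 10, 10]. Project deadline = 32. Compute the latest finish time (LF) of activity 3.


LF(activity 3) = deadline - sum of successor durations
Successors: activities 4 through 4 with durations [10]
Sum of successor durations = 10
LF = 32 - 10 = 22

22


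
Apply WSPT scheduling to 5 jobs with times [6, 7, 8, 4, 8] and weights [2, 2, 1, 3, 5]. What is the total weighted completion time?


Compute p/w ratios and sort ascending (WSPT): [(4, 3), (8, 5), (6, 2), (7, 2), (8, 1)]
Compute weighted completion times:
  Job (p=4,w=3): C=4, w*C=3*4=12
  Job (p=8,w=5): C=12, w*C=5*12=60
  Job (p=6,w=2): C=18, w*C=2*18=36
  Job (p=7,w=2): C=25, w*C=2*25=50
  Job (p=8,w=1): C=33, w*C=1*33=33
Total weighted completion time = 191

191


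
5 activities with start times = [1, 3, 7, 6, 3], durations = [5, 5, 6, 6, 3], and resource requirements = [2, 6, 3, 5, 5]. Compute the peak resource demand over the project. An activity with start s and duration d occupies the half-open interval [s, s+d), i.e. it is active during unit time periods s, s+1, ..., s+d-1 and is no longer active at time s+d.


Each activity i is active on [start_i, start_i + duration_i).
Compute total resource usage per time slot:
  t=0: active resources = [], total = 0
  t=1: active resources = [2], total = 2
  t=2: active resources = [2], total = 2
  t=3: active resources = [2, 6, 5], total = 13
  t=4: active resources = [2, 6, 5], total = 13
  t=5: active resources = [2, 6, 5], total = 13
  t=6: active resources = [6, 5], total = 11
  t=7: active resources = [6, 3, 5], total = 14
  t=8: active resources = [3, 5], total = 8
  t=9: active resources = [3, 5], total = 8
  t=10: active resources = [3, 5], total = 8
  t=11: active resources = [3, 5], total = 8
  t=12: active resources = [3], total = 3
Peak resource demand = 14

14


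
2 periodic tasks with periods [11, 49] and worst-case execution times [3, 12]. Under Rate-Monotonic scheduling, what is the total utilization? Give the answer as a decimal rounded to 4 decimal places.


Compute individual utilizations (exact fractions):
  Task 1: C/T = 3/11 (approx. 0.2727)
  Task 2: C/T = 12/49 (approx. 0.2449)
Total utilization U = 3/11 + 12/49 = 279/539
Rounded to 4 decimal places: U = 0.5176
RM (Liu & Layland) bound for 2 tasks = 0.828427; compare with U = 279/539 (approx. 0.517625)
U <= bound, so schedulable by RM sufficient condition.

0.5176


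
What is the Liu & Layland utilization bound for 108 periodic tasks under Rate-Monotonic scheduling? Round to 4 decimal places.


Compute 2^(1/108) = 1.0064386691
Subtract 1: 1.0064386691 - 1 = 0.0064386691
Multiply by n: 108 * 0.0064386691 = 0.6953762628
Round to 4 dp: 0.6954

0.6954


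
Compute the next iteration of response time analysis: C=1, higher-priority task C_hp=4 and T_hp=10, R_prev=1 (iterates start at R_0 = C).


R_next = C + ceil(R_prev / T_hp) * C_hp
ceil(1 / 10) = ceil(0.1) = 1
Interference = 1 * 4 = 4
R_next = 1 + 4 = 5

5


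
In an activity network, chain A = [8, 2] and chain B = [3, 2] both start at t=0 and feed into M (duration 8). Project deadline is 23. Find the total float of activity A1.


Forward pass: ES(A1) = sum of predecessors on chain A = 0
EF = ES + duration = 0 + 8 = 8
Backward pass: LF(M) = deadline = 23; LS(M) = 23 - 8 = 15
LF(A1) = LS(M) - sum(successors on chain A) = 15 - 2 = 13
LS = LF - duration = 13 - 8 = 5
Total float = LS - ES = 5 - 0 = 5

5


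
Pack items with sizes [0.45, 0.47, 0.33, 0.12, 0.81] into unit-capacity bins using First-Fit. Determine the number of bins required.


Place items sequentially using First-Fit:
  Item 0.45 -> new Bin 1
  Item 0.47 -> Bin 1 (now 0.92)
  Item 0.33 -> new Bin 2
  Item 0.12 -> Bin 2 (now 0.45)
  Item 0.81 -> new Bin 3
Total bins used = 3

3


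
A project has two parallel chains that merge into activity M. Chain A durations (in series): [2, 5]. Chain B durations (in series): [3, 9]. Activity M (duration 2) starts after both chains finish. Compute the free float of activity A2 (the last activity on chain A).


ES(A2) = sum of predecessors on chain A = 2
EF(A2) = ES + duration = 2 + 5 = 7
Successor of A2 is M. ES(M) = max(sum(A), sum(B)) = max(7, 12) = 12
Free float = ES(successor) - EF(current) = 12 - 7 = 5

5


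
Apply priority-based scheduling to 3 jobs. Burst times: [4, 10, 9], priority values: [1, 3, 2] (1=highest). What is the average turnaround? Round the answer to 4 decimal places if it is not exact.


Sort by priority (ascending = highest first):
Order: [(1, 4), (2, 9), (3, 10)]
Completion times:
  Priority 1, burst=4, C=4
  Priority 2, burst=9, C=13
  Priority 3, burst=10, C=23
Average turnaround = 40/3 = 13.3333

13.3333


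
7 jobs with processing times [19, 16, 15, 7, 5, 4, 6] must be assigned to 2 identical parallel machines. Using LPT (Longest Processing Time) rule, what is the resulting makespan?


Sort jobs in decreasing order (LPT): [19, 16, 15, 7, 6, 5, 4]
Assign each job to the least loaded machine:
  Machine 1: jobs [19, 7, 6, 4], load = 36
  Machine 2: jobs [16, 15, 5], load = 36
Makespan = max load = 36

36


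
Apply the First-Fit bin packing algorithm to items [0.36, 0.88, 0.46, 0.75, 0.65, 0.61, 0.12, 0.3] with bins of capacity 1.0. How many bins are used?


Place items sequentially using First-Fit:
  Item 0.36 -> new Bin 1
  Item 0.88 -> new Bin 2
  Item 0.46 -> Bin 1 (now 0.82)
  Item 0.75 -> new Bin 3
  Item 0.65 -> new Bin 4
  Item 0.61 -> new Bin 5
  Item 0.12 -> Bin 1 (now 0.94)
  Item 0.3 -> Bin 4 (now 0.95)
Total bins used = 5

5


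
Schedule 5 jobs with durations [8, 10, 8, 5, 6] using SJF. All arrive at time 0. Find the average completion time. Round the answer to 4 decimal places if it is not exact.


SJF order (ascending): [5, 6, 8, 8, 10]
Completion times:
  Job 1: burst=5, C=5
  Job 2: burst=6, C=11
  Job 3: burst=8, C=19
  Job 4: burst=8, C=27
  Job 5: burst=10, C=37
Average completion = 99/5 = 19.8

19.8


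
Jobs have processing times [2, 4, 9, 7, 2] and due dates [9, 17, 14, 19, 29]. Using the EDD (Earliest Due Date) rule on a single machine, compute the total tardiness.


Sort by due date (EDD order): [(2, 9), (9, 14), (4, 17), (7, 19), (2, 29)]
Compute completion times and tardiness:
  Job 1: p=2, d=9, C=2, tardiness=max(0,2-9)=0
  Job 2: p=9, d=14, C=11, tardiness=max(0,11-14)=0
  Job 3: p=4, d=17, C=15, tardiness=max(0,15-17)=0
  Job 4: p=7, d=19, C=22, tardiness=max(0,22-19)=3
  Job 5: p=2, d=29, C=24, tardiness=max(0,24-29)=0
Total tardiness = 3

3


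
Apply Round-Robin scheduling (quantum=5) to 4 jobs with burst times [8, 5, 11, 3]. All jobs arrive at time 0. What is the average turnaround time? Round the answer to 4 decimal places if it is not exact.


Time quantum = 5
Execution trace:
  J1 runs 5 units, time = 5
  J2 runs 5 units, time = 10
  J3 runs 5 units, time = 15
  J4 runs 3 units, time = 18
  J1 runs 3 units, time = 21
  J3 runs 5 units, time = 26
  J3 runs 1 units, time = 27
Finish times: [21, 10, 27, 18]
Average turnaround = 76/4 = 19.0

19.0


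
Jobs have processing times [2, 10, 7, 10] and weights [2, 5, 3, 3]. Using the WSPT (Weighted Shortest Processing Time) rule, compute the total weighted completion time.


Compute p/w ratios and sort ascending (WSPT): [(2, 2), (10, 5), (7, 3), (10, 3)]
Compute weighted completion times:
  Job (p=2,w=2): C=2, w*C=2*2=4
  Job (p=10,w=5): C=12, w*C=5*12=60
  Job (p=7,w=3): C=19, w*C=3*19=57
  Job (p=10,w=3): C=29, w*C=3*29=87
Total weighted completion time = 208

208


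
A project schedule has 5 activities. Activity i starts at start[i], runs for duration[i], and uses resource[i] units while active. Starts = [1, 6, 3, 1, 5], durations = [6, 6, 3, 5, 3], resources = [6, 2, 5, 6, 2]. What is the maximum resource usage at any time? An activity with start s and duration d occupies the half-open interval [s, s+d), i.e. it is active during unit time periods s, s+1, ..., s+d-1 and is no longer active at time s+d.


Each activity i is active on [start_i, start_i + duration_i).
Compute total resource usage per time slot:
  t=0: active resources = [], total = 0
  t=1: active resources = [6, 6], total = 12
  t=2: active resources = [6, 6], total = 12
  t=3: active resources = [6, 5, 6], total = 17
  t=4: active resources = [6, 5, 6], total = 17
  t=5: active resources = [6, 5, 6, 2], total = 19
  t=6: active resources = [6, 2, 2], total = 10
  t=7: active resources = [2, 2], total = 4
  t=8: active resources = [2], total = 2
  t=9: active resources = [2], total = 2
  t=10: active resources = [2], total = 2
  t=11: active resources = [2], total = 2
Peak resource demand = 19

19


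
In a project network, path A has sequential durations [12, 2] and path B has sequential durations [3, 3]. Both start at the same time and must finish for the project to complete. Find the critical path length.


Path A total = 12 + 2 = 14
Path B total = 3 + 3 = 6
Critical path = longest path = max(14, 6) = 14

14


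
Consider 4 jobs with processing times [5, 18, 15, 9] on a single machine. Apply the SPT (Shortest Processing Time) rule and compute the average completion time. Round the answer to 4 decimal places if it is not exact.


Sort jobs by processing time (SPT order): [5, 9, 15, 18]
Compute completion times sequentially:
  Job 1: processing = 5, completes at 5
  Job 2: processing = 9, completes at 14
  Job 3: processing = 15, completes at 29
  Job 4: processing = 18, completes at 47
Sum of completion times = 95
Average completion time = 95/4 = 23.75

23.75


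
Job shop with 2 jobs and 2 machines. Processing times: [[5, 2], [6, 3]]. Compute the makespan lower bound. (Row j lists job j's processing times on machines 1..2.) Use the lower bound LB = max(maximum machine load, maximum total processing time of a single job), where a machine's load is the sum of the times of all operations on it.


Machine loads:
  Machine 1: 5 + 6 = 11
  Machine 2: 2 + 3 = 5
Max machine load = 11
Job totals:
  Job 1: 7
  Job 2: 9
Max job total = 9
Lower bound = max(11, 9) = 11

11


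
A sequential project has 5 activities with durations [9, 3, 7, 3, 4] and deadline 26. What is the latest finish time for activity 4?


LF(activity 4) = deadline - sum of successor durations
Successors: activities 5 through 5 with durations [4]
Sum of successor durations = 4
LF = 26 - 4 = 22

22


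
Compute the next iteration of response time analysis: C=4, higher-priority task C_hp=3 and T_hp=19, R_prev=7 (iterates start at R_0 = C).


R_next = C + ceil(R_prev / T_hp) * C_hp
ceil(7 / 19) = ceil(0.3684) = 1
Interference = 1 * 3 = 3
R_next = 4 + 3 = 7
R_next = R_prev, so the iteration has converged (response time = 7).

7


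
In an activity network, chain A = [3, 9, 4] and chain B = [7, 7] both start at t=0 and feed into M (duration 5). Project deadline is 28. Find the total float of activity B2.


Forward pass: ES(B2) = sum of predecessors on chain B = 7
EF = ES + duration = 7 + 7 = 14
Backward pass: LF(M) = deadline = 28; LS(M) = 28 - 5 = 23
LF(B2) = LS(M) - sum(successors on chain B) = 23 - 0 = 23
LS = LF - duration = 23 - 7 = 16
Total float = LS - ES = 16 - 7 = 9

9


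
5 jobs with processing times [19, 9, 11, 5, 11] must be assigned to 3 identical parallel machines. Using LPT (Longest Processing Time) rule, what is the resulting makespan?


Sort jobs in decreasing order (LPT): [19, 11, 11, 9, 5]
Assign each job to the least loaded machine:
  Machine 1: jobs [19], load = 19
  Machine 2: jobs [11, 9], load = 20
  Machine 3: jobs [11, 5], load = 16
Makespan = max load = 20

20


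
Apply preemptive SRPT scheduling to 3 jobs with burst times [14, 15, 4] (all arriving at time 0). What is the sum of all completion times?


Since all jobs arrive at t=0, SRPT equals SPT ordering.
SPT order: [4, 14, 15]
Completion times:
  Job 1: p=4, C=4
  Job 2: p=14, C=18
  Job 3: p=15, C=33
Total completion time = 4 + 18 + 33 = 55

55


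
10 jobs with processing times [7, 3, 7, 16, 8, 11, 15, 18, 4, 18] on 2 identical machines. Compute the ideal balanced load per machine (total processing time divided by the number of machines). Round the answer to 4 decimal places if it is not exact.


Total processing time = 7 + 3 + 7 + 16 + 8 + 11 + 15 + 18 + 4 + 18 = 107
Number of machines = 2
Ideal balanced load = 107 / 2 = 53.5

53.5


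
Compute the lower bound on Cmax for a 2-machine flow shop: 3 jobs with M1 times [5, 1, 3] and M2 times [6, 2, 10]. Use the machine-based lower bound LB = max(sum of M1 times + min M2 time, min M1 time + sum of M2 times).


LB1 = sum(M1 times) + min(M2 times) = 9 + 2 = 11
LB2 = min(M1 times) + sum(M2 times) = 1 + 18 = 19
Lower bound = max(LB1, LB2) = max(11, 19) = 19

19


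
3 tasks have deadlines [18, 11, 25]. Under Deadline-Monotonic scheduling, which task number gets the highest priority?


Sort tasks by relative deadline (ascending):
  Task 2: deadline = 11
  Task 1: deadline = 18
  Task 3: deadline = 25
Priority order (highest first): [2, 1, 3]
Highest priority task = 2

2


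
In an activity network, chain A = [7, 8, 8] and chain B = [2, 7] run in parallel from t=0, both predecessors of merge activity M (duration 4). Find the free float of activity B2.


ES(B2) = sum of predecessors on chain B = 2
EF(B2) = ES + duration = 2 + 7 = 9
Successor of B2 is M. ES(M) = max(sum(A), sum(B)) = max(23, 9) = 23
Free float = ES(successor) - EF(current) = 23 - 9 = 14

14


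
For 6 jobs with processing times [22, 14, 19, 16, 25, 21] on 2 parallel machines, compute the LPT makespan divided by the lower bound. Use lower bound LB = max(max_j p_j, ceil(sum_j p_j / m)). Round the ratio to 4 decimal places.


LPT order: [25, 22, 21, 19, 16, 14]
Machine loads after assignment: [58, 59]
LPT makespan = 59
Lower bound = max(max_job, ceil(total/2)) = max(25, 59) = 59
Ratio = 59 / 59 = 1.0

1.0


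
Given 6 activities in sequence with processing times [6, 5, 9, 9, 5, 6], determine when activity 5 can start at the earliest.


Activity 5 starts after activities 1 through 4 complete.
Predecessor durations: [6, 5, 9, 9]
ES = 6 + 5 + 9 + 9 = 29

29


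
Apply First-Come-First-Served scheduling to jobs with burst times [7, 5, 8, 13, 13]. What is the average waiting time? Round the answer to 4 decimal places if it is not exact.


FCFS order (as given): [7, 5, 8, 13, 13]
Waiting times:
  Job 1: wait = 0
  Job 2: wait = 7
  Job 3: wait = 12
  Job 4: wait = 20
  Job 5: wait = 33
Sum of waiting times = 72
Average waiting time = 72/5 = 14.4

14.4


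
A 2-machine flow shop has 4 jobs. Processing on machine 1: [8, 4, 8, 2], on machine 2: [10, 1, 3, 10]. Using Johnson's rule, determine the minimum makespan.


Apply Johnson's rule:
  Group 1 (a <= b): [(4, 2, 10), (1, 8, 10)]
  Group 2 (a > b): [(3, 8, 3), (2, 4, 1)]
Optimal job order: [4, 1, 3, 2]
Schedule:
  Job 4: M1 done at 2, M2 done at 12
  Job 1: M1 done at 10, M2 done at 22
  Job 3: M1 done at 18, M2 done at 25
  Job 2: M1 done at 22, M2 done at 26
Makespan = 26

26


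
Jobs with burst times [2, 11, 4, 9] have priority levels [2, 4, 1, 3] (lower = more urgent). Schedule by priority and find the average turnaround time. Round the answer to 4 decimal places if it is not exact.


Sort by priority (ascending = highest first):
Order: [(1, 4), (2, 2), (3, 9), (4, 11)]
Completion times:
  Priority 1, burst=4, C=4
  Priority 2, burst=2, C=6
  Priority 3, burst=9, C=15
  Priority 4, burst=11, C=26
Average turnaround = 51/4 = 12.75

12.75


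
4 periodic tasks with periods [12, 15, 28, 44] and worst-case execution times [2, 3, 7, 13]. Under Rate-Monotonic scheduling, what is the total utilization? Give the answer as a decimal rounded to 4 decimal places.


Compute individual utilizations (exact fractions):
  Task 1: C/T = 2/12 = 1/6 (approx. 0.1667)
  Task 2: C/T = 3/15 = 1/5 (approx. 0.2)
  Task 3: C/T = 7/28 = 1/4 (approx. 0.25)
  Task 4: C/T = 13/44 (approx. 0.2955)
Total utilization U = 1/6 + 1/5 + 1/4 + 13/44 = 301/330
Rounded to 4 decimal places: U = 0.9121
RM (Liu & Layland) bound for 4 tasks = 0.756828; compare with U = 301/330 (approx. 0.912121)
bound < U <= 1, so the RM sufficient condition is not met (inconclusive; an exact test such as response-time analysis is needed).

0.9121


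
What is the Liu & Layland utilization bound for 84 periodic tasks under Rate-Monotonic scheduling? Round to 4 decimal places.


Compute 2^(1/84) = 1.0082858917
Subtract 1: 1.0082858917 - 1 = 0.0082858917
Multiply by n: 84 * 0.0082858917 = 0.6960149028
Round to 4 dp: 0.6960

0.6960


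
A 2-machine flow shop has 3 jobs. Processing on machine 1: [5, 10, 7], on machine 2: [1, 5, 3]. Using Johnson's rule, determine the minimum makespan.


Apply Johnson's rule:
  Group 1 (a <= b): []
  Group 2 (a > b): [(2, 10, 5), (3, 7, 3), (1, 5, 1)]
Optimal job order: [2, 3, 1]
Schedule:
  Job 2: M1 done at 10, M2 done at 15
  Job 3: M1 done at 17, M2 done at 20
  Job 1: M1 done at 22, M2 done at 23
Makespan = 23

23


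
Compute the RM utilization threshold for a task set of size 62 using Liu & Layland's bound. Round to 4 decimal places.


Compute 2^(1/62) = 1.0112425207
Subtract 1: 1.0112425207 - 1 = 0.0112425207
Multiply by n: 62 * 0.0112425207 = 0.6970362834
Round to 4 dp: 0.6970

0.6970


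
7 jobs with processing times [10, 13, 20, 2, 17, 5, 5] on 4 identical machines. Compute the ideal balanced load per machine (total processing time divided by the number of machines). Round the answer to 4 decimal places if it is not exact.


Total processing time = 10 + 13 + 20 + 2 + 17 + 5 + 5 = 72
Number of machines = 4
Ideal balanced load = 72 / 4 = 18.0

18.0


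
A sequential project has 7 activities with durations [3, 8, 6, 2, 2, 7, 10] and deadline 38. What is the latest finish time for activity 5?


LF(activity 5) = deadline - sum of successor durations
Successors: activities 6 through 7 with durations [7, 10]
Sum of successor durations = 17
LF = 38 - 17 = 21

21


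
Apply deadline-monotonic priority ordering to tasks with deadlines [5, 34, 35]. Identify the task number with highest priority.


Sort tasks by relative deadline (ascending):
  Task 1: deadline = 5
  Task 2: deadline = 34
  Task 3: deadline = 35
Priority order (highest first): [1, 2, 3]
Highest priority task = 1

1


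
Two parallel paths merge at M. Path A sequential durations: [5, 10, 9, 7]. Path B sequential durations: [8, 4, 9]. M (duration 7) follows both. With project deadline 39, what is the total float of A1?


Forward pass: ES(A1) = sum of predecessors on chain A = 0
EF = ES + duration = 0 + 5 = 5
Backward pass: LF(M) = deadline = 39; LS(M) = 39 - 7 = 32
LF(A1) = LS(M) - sum(successors on chain A) = 32 - 26 = 6
LS = LF - duration = 6 - 5 = 1
Total float = LS - ES = 1 - 0 = 1

1


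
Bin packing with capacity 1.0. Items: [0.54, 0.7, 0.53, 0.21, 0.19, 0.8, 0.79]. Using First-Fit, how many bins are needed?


Place items sequentially using First-Fit:
  Item 0.54 -> new Bin 1
  Item 0.7 -> new Bin 2
  Item 0.53 -> new Bin 3
  Item 0.21 -> Bin 1 (now 0.75)
  Item 0.19 -> Bin 1 (now 0.94)
  Item 0.8 -> new Bin 4
  Item 0.79 -> new Bin 5
Total bins used = 5

5


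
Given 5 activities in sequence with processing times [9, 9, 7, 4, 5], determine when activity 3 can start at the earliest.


Activity 3 starts after activities 1 through 2 complete.
Predecessor durations: [9, 9]
ES = 9 + 9 = 18

18


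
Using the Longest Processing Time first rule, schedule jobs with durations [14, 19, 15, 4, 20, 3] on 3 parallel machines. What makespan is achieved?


Sort jobs in decreasing order (LPT): [20, 19, 15, 14, 4, 3]
Assign each job to the least loaded machine:
  Machine 1: jobs [20, 3], load = 23
  Machine 2: jobs [19, 4], load = 23
  Machine 3: jobs [15, 14], load = 29
Makespan = max load = 29

29


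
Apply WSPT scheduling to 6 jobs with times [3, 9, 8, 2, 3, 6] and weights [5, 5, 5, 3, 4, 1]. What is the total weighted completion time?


Compute p/w ratios and sort ascending (WSPT): [(3, 5), (2, 3), (3, 4), (8, 5), (9, 5), (6, 1)]
Compute weighted completion times:
  Job (p=3,w=5): C=3, w*C=5*3=15
  Job (p=2,w=3): C=5, w*C=3*5=15
  Job (p=3,w=4): C=8, w*C=4*8=32
  Job (p=8,w=5): C=16, w*C=5*16=80
  Job (p=9,w=5): C=25, w*C=5*25=125
  Job (p=6,w=1): C=31, w*C=1*31=31
Total weighted completion time = 298

298


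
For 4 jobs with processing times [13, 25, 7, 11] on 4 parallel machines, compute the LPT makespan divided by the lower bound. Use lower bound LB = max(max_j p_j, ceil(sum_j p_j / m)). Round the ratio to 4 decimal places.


LPT order: [25, 13, 11, 7]
Machine loads after assignment: [25, 13, 11, 7]
LPT makespan = 25
Lower bound = max(max_job, ceil(total/4)) = max(25, 14) = 25
Ratio = 25 / 25 = 1.0

1.0


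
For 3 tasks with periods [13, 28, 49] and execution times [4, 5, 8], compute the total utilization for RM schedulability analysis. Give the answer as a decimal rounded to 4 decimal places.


Compute individual utilizations (exact fractions):
  Task 1: C/T = 4/13 (approx. 0.3077)
  Task 2: C/T = 5/28 (approx. 0.1786)
  Task 3: C/T = 8/49 (approx. 0.1633)
Total utilization U = 4/13 + 5/28 + 8/49 = 1655/2548
Rounded to 4 decimal places: U = 0.6495
RM (Liu & Layland) bound for 3 tasks = 0.779763; compare with U = 1655/2548 (approx. 0.649529)
U <= bound, so schedulable by RM sufficient condition.

0.6495


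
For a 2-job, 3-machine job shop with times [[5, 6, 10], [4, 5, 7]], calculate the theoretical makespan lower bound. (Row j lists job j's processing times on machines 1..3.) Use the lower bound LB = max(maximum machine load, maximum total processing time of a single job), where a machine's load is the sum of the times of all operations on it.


Machine loads:
  Machine 1: 5 + 4 = 9
  Machine 2: 6 + 5 = 11
  Machine 3: 10 + 7 = 17
Max machine load = 17
Job totals:
  Job 1: 21
  Job 2: 16
Max job total = 21
Lower bound = max(17, 21) = 21

21
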